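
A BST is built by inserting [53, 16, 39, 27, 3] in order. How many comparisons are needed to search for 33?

Search path for 33: 53 -> 16 -> 39 -> 27
Found: False
Comparisons: 4


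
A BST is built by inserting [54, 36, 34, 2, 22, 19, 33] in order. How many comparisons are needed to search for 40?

Search path for 40: 54 -> 36
Found: False
Comparisons: 2


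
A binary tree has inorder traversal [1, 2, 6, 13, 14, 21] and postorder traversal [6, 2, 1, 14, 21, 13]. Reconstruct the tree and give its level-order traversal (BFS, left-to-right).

Inorder:   [1, 2, 6, 13, 14, 21]
Postorder: [6, 2, 1, 14, 21, 13]
Algorithm: postorder visits root last, so walk postorder right-to-left;
each value is the root of the current inorder slice — split it at that
value, recurse on the right subtree first, then the left.
Recursive splits:
  root=13; inorder splits into left=[1, 2, 6], right=[14, 21]
  root=21; inorder splits into left=[14], right=[]
  root=14; inorder splits into left=[], right=[]
  root=1; inorder splits into left=[], right=[2, 6]
  root=2; inorder splits into left=[], right=[6]
  root=6; inorder splits into left=[], right=[]
Reconstructed level-order: [13, 1, 21, 2, 14, 6]


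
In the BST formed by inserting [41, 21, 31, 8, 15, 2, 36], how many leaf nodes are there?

Tree built from: [41, 21, 31, 8, 15, 2, 36]
Tree (level-order array): [41, 21, None, 8, 31, 2, 15, None, 36]
Rule: A leaf has 0 children.
Per-node child counts:
  node 41: 1 child(ren)
  node 21: 2 child(ren)
  node 8: 2 child(ren)
  node 2: 0 child(ren)
  node 15: 0 child(ren)
  node 31: 1 child(ren)
  node 36: 0 child(ren)
Matching nodes: [2, 15, 36]
Count of leaf nodes: 3


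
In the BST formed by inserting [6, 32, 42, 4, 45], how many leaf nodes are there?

Tree built from: [6, 32, 42, 4, 45]
Tree (level-order array): [6, 4, 32, None, None, None, 42, None, 45]
Rule: A leaf has 0 children.
Per-node child counts:
  node 6: 2 child(ren)
  node 4: 0 child(ren)
  node 32: 1 child(ren)
  node 42: 1 child(ren)
  node 45: 0 child(ren)
Matching nodes: [4, 45]
Count of leaf nodes: 2


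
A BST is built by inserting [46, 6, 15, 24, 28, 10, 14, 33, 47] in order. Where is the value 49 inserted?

Starting tree (level order): [46, 6, 47, None, 15, None, None, 10, 24, None, 14, None, 28, None, None, None, 33]
Insertion path: 46 -> 47
Result: insert 49 as right child of 47
Final tree (level order): [46, 6, 47, None, 15, None, 49, 10, 24, None, None, None, 14, None, 28, None, None, None, 33]


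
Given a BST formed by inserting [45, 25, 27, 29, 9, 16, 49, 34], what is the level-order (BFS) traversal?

Tree insertion order: [45, 25, 27, 29, 9, 16, 49, 34]
Tree (level-order array): [45, 25, 49, 9, 27, None, None, None, 16, None, 29, None, None, None, 34]
BFS from the root, enqueuing left then right child of each popped node:
  queue [45] -> pop 45, enqueue [25, 49], visited so far: [45]
  queue [25, 49] -> pop 25, enqueue [9, 27], visited so far: [45, 25]
  queue [49, 9, 27] -> pop 49, enqueue [none], visited so far: [45, 25, 49]
  queue [9, 27] -> pop 9, enqueue [16], visited so far: [45, 25, 49, 9]
  queue [27, 16] -> pop 27, enqueue [29], visited so far: [45, 25, 49, 9, 27]
  queue [16, 29] -> pop 16, enqueue [none], visited so far: [45, 25, 49, 9, 27, 16]
  queue [29] -> pop 29, enqueue [34], visited so far: [45, 25, 49, 9, 27, 16, 29]
  queue [34] -> pop 34, enqueue [none], visited so far: [45, 25, 49, 9, 27, 16, 29, 34]
Result: [45, 25, 49, 9, 27, 16, 29, 34]


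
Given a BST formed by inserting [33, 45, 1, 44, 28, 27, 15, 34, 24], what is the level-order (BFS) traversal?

Tree insertion order: [33, 45, 1, 44, 28, 27, 15, 34, 24]
Tree (level-order array): [33, 1, 45, None, 28, 44, None, 27, None, 34, None, 15, None, None, None, None, 24]
BFS from the root, enqueuing left then right child of each popped node:
  queue [33] -> pop 33, enqueue [1, 45], visited so far: [33]
  queue [1, 45] -> pop 1, enqueue [28], visited so far: [33, 1]
  queue [45, 28] -> pop 45, enqueue [44], visited so far: [33, 1, 45]
  queue [28, 44] -> pop 28, enqueue [27], visited so far: [33, 1, 45, 28]
  queue [44, 27] -> pop 44, enqueue [34], visited so far: [33, 1, 45, 28, 44]
  queue [27, 34] -> pop 27, enqueue [15], visited so far: [33, 1, 45, 28, 44, 27]
  queue [34, 15] -> pop 34, enqueue [none], visited so far: [33, 1, 45, 28, 44, 27, 34]
  queue [15] -> pop 15, enqueue [24], visited so far: [33, 1, 45, 28, 44, 27, 34, 15]
  queue [24] -> pop 24, enqueue [none], visited so far: [33, 1, 45, 28, 44, 27, 34, 15, 24]
Result: [33, 1, 45, 28, 44, 27, 34, 15, 24]


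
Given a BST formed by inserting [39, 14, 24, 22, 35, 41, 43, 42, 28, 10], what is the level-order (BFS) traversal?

Tree insertion order: [39, 14, 24, 22, 35, 41, 43, 42, 28, 10]
Tree (level-order array): [39, 14, 41, 10, 24, None, 43, None, None, 22, 35, 42, None, None, None, 28]
BFS from the root, enqueuing left then right child of each popped node:
  queue [39] -> pop 39, enqueue [14, 41], visited so far: [39]
  queue [14, 41] -> pop 14, enqueue [10, 24], visited so far: [39, 14]
  queue [41, 10, 24] -> pop 41, enqueue [43], visited so far: [39, 14, 41]
  queue [10, 24, 43] -> pop 10, enqueue [none], visited so far: [39, 14, 41, 10]
  queue [24, 43] -> pop 24, enqueue [22, 35], visited so far: [39, 14, 41, 10, 24]
  queue [43, 22, 35] -> pop 43, enqueue [42], visited so far: [39, 14, 41, 10, 24, 43]
  queue [22, 35, 42] -> pop 22, enqueue [none], visited so far: [39, 14, 41, 10, 24, 43, 22]
  queue [35, 42] -> pop 35, enqueue [28], visited so far: [39, 14, 41, 10, 24, 43, 22, 35]
  queue [42, 28] -> pop 42, enqueue [none], visited so far: [39, 14, 41, 10, 24, 43, 22, 35, 42]
  queue [28] -> pop 28, enqueue [none], visited so far: [39, 14, 41, 10, 24, 43, 22, 35, 42, 28]
Result: [39, 14, 41, 10, 24, 43, 22, 35, 42, 28]


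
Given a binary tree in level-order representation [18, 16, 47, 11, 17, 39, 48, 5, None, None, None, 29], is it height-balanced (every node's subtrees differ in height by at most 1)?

Tree (level-order array): [18, 16, 47, 11, 17, 39, 48, 5, None, None, None, 29]
Definition: a tree is height-balanced if, at every node, |h(left) - h(right)| <= 1 (empty subtree has height -1).
Bottom-up per-node check:
  node 5: h_left=-1, h_right=-1, diff=0 [OK], height=0
  node 11: h_left=0, h_right=-1, diff=1 [OK], height=1
  node 17: h_left=-1, h_right=-1, diff=0 [OK], height=0
  node 16: h_left=1, h_right=0, diff=1 [OK], height=2
  node 29: h_left=-1, h_right=-1, diff=0 [OK], height=0
  node 39: h_left=0, h_right=-1, diff=1 [OK], height=1
  node 48: h_left=-1, h_right=-1, diff=0 [OK], height=0
  node 47: h_left=1, h_right=0, diff=1 [OK], height=2
  node 18: h_left=2, h_right=2, diff=0 [OK], height=3
All nodes satisfy the balance condition.
Result: Balanced


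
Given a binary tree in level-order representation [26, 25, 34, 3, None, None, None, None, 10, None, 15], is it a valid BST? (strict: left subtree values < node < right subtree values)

Level-order array: [26, 25, 34, 3, None, None, None, None, 10, None, 15]
Validate using subtree bounds (lo, hi): at each node, require lo < value < hi,
then recurse left with hi=value and right with lo=value.
Preorder trace (stopping at first violation):
  at node 26 with bounds (-inf, +inf): OK
  at node 25 with bounds (-inf, 26): OK
  at node 3 with bounds (-inf, 25): OK
  at node 10 with bounds (3, 25): OK
  at node 15 with bounds (10, 25): OK
  at node 34 with bounds (26, +inf): OK
No violation found at any node.
Result: Valid BST


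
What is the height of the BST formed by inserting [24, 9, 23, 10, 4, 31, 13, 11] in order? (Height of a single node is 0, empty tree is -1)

Insertion order: [24, 9, 23, 10, 4, 31, 13, 11]
Tree (level-order array): [24, 9, 31, 4, 23, None, None, None, None, 10, None, None, 13, 11]
Compute height bottom-up (empty subtree = -1):
  height(4) = 1 + max(-1, -1) = 0
  height(11) = 1 + max(-1, -1) = 0
  height(13) = 1 + max(0, -1) = 1
  height(10) = 1 + max(-1, 1) = 2
  height(23) = 1 + max(2, -1) = 3
  height(9) = 1 + max(0, 3) = 4
  height(31) = 1 + max(-1, -1) = 0
  height(24) = 1 + max(4, 0) = 5
Height = 5


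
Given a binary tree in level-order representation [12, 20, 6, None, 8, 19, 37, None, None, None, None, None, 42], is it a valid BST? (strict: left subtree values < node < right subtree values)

Level-order array: [12, 20, 6, None, 8, 19, 37, None, None, None, None, None, 42]
Validate using subtree bounds (lo, hi): at each node, require lo < value < hi,
then recurse left with hi=value and right with lo=value.
Preorder trace (stopping at first violation):
  at node 12 with bounds (-inf, +inf): OK
  at node 20 with bounds (-inf, 12): VIOLATION
Node 20 violates its bound: not (-inf < 20 < 12).
Result: Not a valid BST


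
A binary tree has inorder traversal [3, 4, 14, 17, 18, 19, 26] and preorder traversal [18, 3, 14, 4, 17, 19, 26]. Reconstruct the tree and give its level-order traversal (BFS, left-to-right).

Inorder:  [3, 4, 14, 17, 18, 19, 26]
Preorder: [18, 3, 14, 4, 17, 19, 26]
Algorithm: preorder visits root first, so consume preorder in order;
for each root, split the current inorder slice at that value into
left-subtree inorder and right-subtree inorder, then recurse.
Recursive splits:
  root=18; inorder splits into left=[3, 4, 14, 17], right=[19, 26]
  root=3; inorder splits into left=[], right=[4, 14, 17]
  root=14; inorder splits into left=[4], right=[17]
  root=4; inorder splits into left=[], right=[]
  root=17; inorder splits into left=[], right=[]
  root=19; inorder splits into left=[], right=[26]
  root=26; inorder splits into left=[], right=[]
Reconstructed level-order: [18, 3, 19, 14, 26, 4, 17]


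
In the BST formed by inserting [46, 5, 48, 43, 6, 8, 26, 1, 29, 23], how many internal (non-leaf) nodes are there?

Tree built from: [46, 5, 48, 43, 6, 8, 26, 1, 29, 23]
Tree (level-order array): [46, 5, 48, 1, 43, None, None, None, None, 6, None, None, 8, None, 26, 23, 29]
Rule: An internal node has at least one child.
Per-node child counts:
  node 46: 2 child(ren)
  node 5: 2 child(ren)
  node 1: 0 child(ren)
  node 43: 1 child(ren)
  node 6: 1 child(ren)
  node 8: 1 child(ren)
  node 26: 2 child(ren)
  node 23: 0 child(ren)
  node 29: 0 child(ren)
  node 48: 0 child(ren)
Matching nodes: [46, 5, 43, 6, 8, 26]
Count of internal (non-leaf) nodes: 6


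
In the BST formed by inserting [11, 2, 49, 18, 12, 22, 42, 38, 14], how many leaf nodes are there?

Tree built from: [11, 2, 49, 18, 12, 22, 42, 38, 14]
Tree (level-order array): [11, 2, 49, None, None, 18, None, 12, 22, None, 14, None, 42, None, None, 38]
Rule: A leaf has 0 children.
Per-node child counts:
  node 11: 2 child(ren)
  node 2: 0 child(ren)
  node 49: 1 child(ren)
  node 18: 2 child(ren)
  node 12: 1 child(ren)
  node 14: 0 child(ren)
  node 22: 1 child(ren)
  node 42: 1 child(ren)
  node 38: 0 child(ren)
Matching nodes: [2, 14, 38]
Count of leaf nodes: 3


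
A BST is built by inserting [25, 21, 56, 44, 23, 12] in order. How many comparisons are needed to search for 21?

Search path for 21: 25 -> 21
Found: True
Comparisons: 2


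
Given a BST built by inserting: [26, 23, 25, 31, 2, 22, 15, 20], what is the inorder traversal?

Tree insertion order: [26, 23, 25, 31, 2, 22, 15, 20]
Tree (level-order array): [26, 23, 31, 2, 25, None, None, None, 22, None, None, 15, None, None, 20]
Inorder traversal: [2, 15, 20, 22, 23, 25, 26, 31]


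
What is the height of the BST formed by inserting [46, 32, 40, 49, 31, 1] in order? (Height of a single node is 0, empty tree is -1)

Insertion order: [46, 32, 40, 49, 31, 1]
Tree (level-order array): [46, 32, 49, 31, 40, None, None, 1]
Compute height bottom-up (empty subtree = -1):
  height(1) = 1 + max(-1, -1) = 0
  height(31) = 1 + max(0, -1) = 1
  height(40) = 1 + max(-1, -1) = 0
  height(32) = 1 + max(1, 0) = 2
  height(49) = 1 + max(-1, -1) = 0
  height(46) = 1 + max(2, 0) = 3
Height = 3


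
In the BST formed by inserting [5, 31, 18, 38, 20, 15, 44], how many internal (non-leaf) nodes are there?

Tree built from: [5, 31, 18, 38, 20, 15, 44]
Tree (level-order array): [5, None, 31, 18, 38, 15, 20, None, 44]
Rule: An internal node has at least one child.
Per-node child counts:
  node 5: 1 child(ren)
  node 31: 2 child(ren)
  node 18: 2 child(ren)
  node 15: 0 child(ren)
  node 20: 0 child(ren)
  node 38: 1 child(ren)
  node 44: 0 child(ren)
Matching nodes: [5, 31, 18, 38]
Count of internal (non-leaf) nodes: 4


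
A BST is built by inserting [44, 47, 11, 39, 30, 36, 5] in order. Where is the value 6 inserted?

Starting tree (level order): [44, 11, 47, 5, 39, None, None, None, None, 30, None, None, 36]
Insertion path: 44 -> 11 -> 5
Result: insert 6 as right child of 5
Final tree (level order): [44, 11, 47, 5, 39, None, None, None, 6, 30, None, None, None, None, 36]


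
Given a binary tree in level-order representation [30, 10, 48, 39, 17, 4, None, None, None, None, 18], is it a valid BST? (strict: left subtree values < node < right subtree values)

Level-order array: [30, 10, 48, 39, 17, 4, None, None, None, None, 18]
Validate using subtree bounds (lo, hi): at each node, require lo < value < hi,
then recurse left with hi=value and right with lo=value.
Preorder trace (stopping at first violation):
  at node 30 with bounds (-inf, +inf): OK
  at node 10 with bounds (-inf, 30): OK
  at node 39 with bounds (-inf, 10): VIOLATION
Node 39 violates its bound: not (-inf < 39 < 10).
Result: Not a valid BST


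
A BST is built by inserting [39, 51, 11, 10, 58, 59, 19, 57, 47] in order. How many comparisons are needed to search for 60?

Search path for 60: 39 -> 51 -> 58 -> 59
Found: False
Comparisons: 4


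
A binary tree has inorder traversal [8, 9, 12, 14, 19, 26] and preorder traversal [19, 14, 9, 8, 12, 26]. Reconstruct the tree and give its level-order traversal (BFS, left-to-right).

Inorder:  [8, 9, 12, 14, 19, 26]
Preorder: [19, 14, 9, 8, 12, 26]
Algorithm: preorder visits root first, so consume preorder in order;
for each root, split the current inorder slice at that value into
left-subtree inorder and right-subtree inorder, then recurse.
Recursive splits:
  root=19; inorder splits into left=[8, 9, 12, 14], right=[26]
  root=14; inorder splits into left=[8, 9, 12], right=[]
  root=9; inorder splits into left=[8], right=[12]
  root=8; inorder splits into left=[], right=[]
  root=12; inorder splits into left=[], right=[]
  root=26; inorder splits into left=[], right=[]
Reconstructed level-order: [19, 14, 26, 9, 8, 12]


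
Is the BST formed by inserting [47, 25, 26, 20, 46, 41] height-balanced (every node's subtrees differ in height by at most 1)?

Tree (level-order array): [47, 25, None, 20, 26, None, None, None, 46, 41]
Definition: a tree is height-balanced if, at every node, |h(left) - h(right)| <= 1 (empty subtree has height -1).
Bottom-up per-node check:
  node 20: h_left=-1, h_right=-1, diff=0 [OK], height=0
  node 41: h_left=-1, h_right=-1, diff=0 [OK], height=0
  node 46: h_left=0, h_right=-1, diff=1 [OK], height=1
  node 26: h_left=-1, h_right=1, diff=2 [FAIL (|-1-1|=2 > 1)], height=2
  node 25: h_left=0, h_right=2, diff=2 [FAIL (|0-2|=2 > 1)], height=3
  node 47: h_left=3, h_right=-1, diff=4 [FAIL (|3--1|=4 > 1)], height=4
Node 26 violates the condition: |-1 - 1| = 2 > 1.
Result: Not balanced


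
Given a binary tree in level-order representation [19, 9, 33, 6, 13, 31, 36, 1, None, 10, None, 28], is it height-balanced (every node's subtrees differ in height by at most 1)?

Tree (level-order array): [19, 9, 33, 6, 13, 31, 36, 1, None, 10, None, 28]
Definition: a tree is height-balanced if, at every node, |h(left) - h(right)| <= 1 (empty subtree has height -1).
Bottom-up per-node check:
  node 1: h_left=-1, h_right=-1, diff=0 [OK], height=0
  node 6: h_left=0, h_right=-1, diff=1 [OK], height=1
  node 10: h_left=-1, h_right=-1, diff=0 [OK], height=0
  node 13: h_left=0, h_right=-1, diff=1 [OK], height=1
  node 9: h_left=1, h_right=1, diff=0 [OK], height=2
  node 28: h_left=-1, h_right=-1, diff=0 [OK], height=0
  node 31: h_left=0, h_right=-1, diff=1 [OK], height=1
  node 36: h_left=-1, h_right=-1, diff=0 [OK], height=0
  node 33: h_left=1, h_right=0, diff=1 [OK], height=2
  node 19: h_left=2, h_right=2, diff=0 [OK], height=3
All nodes satisfy the balance condition.
Result: Balanced


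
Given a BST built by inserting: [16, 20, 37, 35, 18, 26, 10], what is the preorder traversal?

Tree insertion order: [16, 20, 37, 35, 18, 26, 10]
Tree (level-order array): [16, 10, 20, None, None, 18, 37, None, None, 35, None, 26]
Preorder traversal: [16, 10, 20, 18, 37, 35, 26]


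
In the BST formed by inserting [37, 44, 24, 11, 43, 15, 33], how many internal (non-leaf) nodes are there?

Tree built from: [37, 44, 24, 11, 43, 15, 33]
Tree (level-order array): [37, 24, 44, 11, 33, 43, None, None, 15]
Rule: An internal node has at least one child.
Per-node child counts:
  node 37: 2 child(ren)
  node 24: 2 child(ren)
  node 11: 1 child(ren)
  node 15: 0 child(ren)
  node 33: 0 child(ren)
  node 44: 1 child(ren)
  node 43: 0 child(ren)
Matching nodes: [37, 24, 11, 44]
Count of internal (non-leaf) nodes: 4


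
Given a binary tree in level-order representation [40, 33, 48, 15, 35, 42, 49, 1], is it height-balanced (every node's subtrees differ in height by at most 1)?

Tree (level-order array): [40, 33, 48, 15, 35, 42, 49, 1]
Definition: a tree is height-balanced if, at every node, |h(left) - h(right)| <= 1 (empty subtree has height -1).
Bottom-up per-node check:
  node 1: h_left=-1, h_right=-1, diff=0 [OK], height=0
  node 15: h_left=0, h_right=-1, diff=1 [OK], height=1
  node 35: h_left=-1, h_right=-1, diff=0 [OK], height=0
  node 33: h_left=1, h_right=0, diff=1 [OK], height=2
  node 42: h_left=-1, h_right=-1, diff=0 [OK], height=0
  node 49: h_left=-1, h_right=-1, diff=0 [OK], height=0
  node 48: h_left=0, h_right=0, diff=0 [OK], height=1
  node 40: h_left=2, h_right=1, diff=1 [OK], height=3
All nodes satisfy the balance condition.
Result: Balanced


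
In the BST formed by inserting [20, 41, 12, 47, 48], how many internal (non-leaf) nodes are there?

Tree built from: [20, 41, 12, 47, 48]
Tree (level-order array): [20, 12, 41, None, None, None, 47, None, 48]
Rule: An internal node has at least one child.
Per-node child counts:
  node 20: 2 child(ren)
  node 12: 0 child(ren)
  node 41: 1 child(ren)
  node 47: 1 child(ren)
  node 48: 0 child(ren)
Matching nodes: [20, 41, 47]
Count of internal (non-leaf) nodes: 3


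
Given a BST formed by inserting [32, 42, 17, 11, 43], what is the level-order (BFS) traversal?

Tree insertion order: [32, 42, 17, 11, 43]
Tree (level-order array): [32, 17, 42, 11, None, None, 43]
BFS from the root, enqueuing left then right child of each popped node:
  queue [32] -> pop 32, enqueue [17, 42], visited so far: [32]
  queue [17, 42] -> pop 17, enqueue [11], visited so far: [32, 17]
  queue [42, 11] -> pop 42, enqueue [43], visited so far: [32, 17, 42]
  queue [11, 43] -> pop 11, enqueue [none], visited so far: [32, 17, 42, 11]
  queue [43] -> pop 43, enqueue [none], visited so far: [32, 17, 42, 11, 43]
Result: [32, 17, 42, 11, 43]


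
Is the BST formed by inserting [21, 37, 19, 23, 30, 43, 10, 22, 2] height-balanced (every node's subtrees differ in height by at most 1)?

Tree (level-order array): [21, 19, 37, 10, None, 23, 43, 2, None, 22, 30]
Definition: a tree is height-balanced if, at every node, |h(left) - h(right)| <= 1 (empty subtree has height -1).
Bottom-up per-node check:
  node 2: h_left=-1, h_right=-1, diff=0 [OK], height=0
  node 10: h_left=0, h_right=-1, diff=1 [OK], height=1
  node 19: h_left=1, h_right=-1, diff=2 [FAIL (|1--1|=2 > 1)], height=2
  node 22: h_left=-1, h_right=-1, diff=0 [OK], height=0
  node 30: h_left=-1, h_right=-1, diff=0 [OK], height=0
  node 23: h_left=0, h_right=0, diff=0 [OK], height=1
  node 43: h_left=-1, h_right=-1, diff=0 [OK], height=0
  node 37: h_left=1, h_right=0, diff=1 [OK], height=2
  node 21: h_left=2, h_right=2, diff=0 [OK], height=3
Node 19 violates the condition: |1 - -1| = 2 > 1.
Result: Not balanced


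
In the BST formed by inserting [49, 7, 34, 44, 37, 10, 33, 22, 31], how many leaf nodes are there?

Tree built from: [49, 7, 34, 44, 37, 10, 33, 22, 31]
Tree (level-order array): [49, 7, None, None, 34, 10, 44, None, 33, 37, None, 22, None, None, None, None, 31]
Rule: A leaf has 0 children.
Per-node child counts:
  node 49: 1 child(ren)
  node 7: 1 child(ren)
  node 34: 2 child(ren)
  node 10: 1 child(ren)
  node 33: 1 child(ren)
  node 22: 1 child(ren)
  node 31: 0 child(ren)
  node 44: 1 child(ren)
  node 37: 0 child(ren)
Matching nodes: [31, 37]
Count of leaf nodes: 2


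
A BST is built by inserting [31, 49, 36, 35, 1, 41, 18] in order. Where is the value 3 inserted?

Starting tree (level order): [31, 1, 49, None, 18, 36, None, None, None, 35, 41]
Insertion path: 31 -> 1 -> 18
Result: insert 3 as left child of 18
Final tree (level order): [31, 1, 49, None, 18, 36, None, 3, None, 35, 41]


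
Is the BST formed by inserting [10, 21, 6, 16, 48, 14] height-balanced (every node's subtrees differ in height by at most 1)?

Tree (level-order array): [10, 6, 21, None, None, 16, 48, 14]
Definition: a tree is height-balanced if, at every node, |h(left) - h(right)| <= 1 (empty subtree has height -1).
Bottom-up per-node check:
  node 6: h_left=-1, h_right=-1, diff=0 [OK], height=0
  node 14: h_left=-1, h_right=-1, diff=0 [OK], height=0
  node 16: h_left=0, h_right=-1, diff=1 [OK], height=1
  node 48: h_left=-1, h_right=-1, diff=0 [OK], height=0
  node 21: h_left=1, h_right=0, diff=1 [OK], height=2
  node 10: h_left=0, h_right=2, diff=2 [FAIL (|0-2|=2 > 1)], height=3
Node 10 violates the condition: |0 - 2| = 2 > 1.
Result: Not balanced


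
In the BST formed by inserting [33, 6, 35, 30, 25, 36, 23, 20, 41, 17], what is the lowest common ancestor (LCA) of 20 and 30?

Tree insertion order: [33, 6, 35, 30, 25, 36, 23, 20, 41, 17]
Tree (level-order array): [33, 6, 35, None, 30, None, 36, 25, None, None, 41, 23, None, None, None, 20, None, 17]
In a BST, the LCA of p=20, q=30 is the first node v on the
root-to-leaf path with p <= v <= q (go left if both < v, right if both > v).
Walk from root:
  at 33: both 20 and 30 < 33, go left
  at 6: both 20 and 30 > 6, go right
  at 30: 20 <= 30 <= 30, this is the LCA
LCA = 30


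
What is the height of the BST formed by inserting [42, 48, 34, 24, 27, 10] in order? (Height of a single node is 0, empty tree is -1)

Insertion order: [42, 48, 34, 24, 27, 10]
Tree (level-order array): [42, 34, 48, 24, None, None, None, 10, 27]
Compute height bottom-up (empty subtree = -1):
  height(10) = 1 + max(-1, -1) = 0
  height(27) = 1 + max(-1, -1) = 0
  height(24) = 1 + max(0, 0) = 1
  height(34) = 1 + max(1, -1) = 2
  height(48) = 1 + max(-1, -1) = 0
  height(42) = 1 + max(2, 0) = 3
Height = 3


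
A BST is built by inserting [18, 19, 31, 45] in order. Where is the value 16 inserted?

Starting tree (level order): [18, None, 19, None, 31, None, 45]
Insertion path: 18
Result: insert 16 as left child of 18
Final tree (level order): [18, 16, 19, None, None, None, 31, None, 45]


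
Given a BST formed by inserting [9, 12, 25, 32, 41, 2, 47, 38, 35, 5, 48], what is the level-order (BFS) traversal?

Tree insertion order: [9, 12, 25, 32, 41, 2, 47, 38, 35, 5, 48]
Tree (level-order array): [9, 2, 12, None, 5, None, 25, None, None, None, 32, None, 41, 38, 47, 35, None, None, 48]
BFS from the root, enqueuing left then right child of each popped node:
  queue [9] -> pop 9, enqueue [2, 12], visited so far: [9]
  queue [2, 12] -> pop 2, enqueue [5], visited so far: [9, 2]
  queue [12, 5] -> pop 12, enqueue [25], visited so far: [9, 2, 12]
  queue [5, 25] -> pop 5, enqueue [none], visited so far: [9, 2, 12, 5]
  queue [25] -> pop 25, enqueue [32], visited so far: [9, 2, 12, 5, 25]
  queue [32] -> pop 32, enqueue [41], visited so far: [9, 2, 12, 5, 25, 32]
  queue [41] -> pop 41, enqueue [38, 47], visited so far: [9, 2, 12, 5, 25, 32, 41]
  queue [38, 47] -> pop 38, enqueue [35], visited so far: [9, 2, 12, 5, 25, 32, 41, 38]
  queue [47, 35] -> pop 47, enqueue [48], visited so far: [9, 2, 12, 5, 25, 32, 41, 38, 47]
  queue [35, 48] -> pop 35, enqueue [none], visited so far: [9, 2, 12, 5, 25, 32, 41, 38, 47, 35]
  queue [48] -> pop 48, enqueue [none], visited so far: [9, 2, 12, 5, 25, 32, 41, 38, 47, 35, 48]
Result: [9, 2, 12, 5, 25, 32, 41, 38, 47, 35, 48]


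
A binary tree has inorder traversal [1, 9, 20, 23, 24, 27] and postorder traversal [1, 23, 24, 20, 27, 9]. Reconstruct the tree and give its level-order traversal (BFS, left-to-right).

Inorder:   [1, 9, 20, 23, 24, 27]
Postorder: [1, 23, 24, 20, 27, 9]
Algorithm: postorder visits root last, so walk postorder right-to-left;
each value is the root of the current inorder slice — split it at that
value, recurse on the right subtree first, then the left.
Recursive splits:
  root=9; inorder splits into left=[1], right=[20, 23, 24, 27]
  root=27; inorder splits into left=[20, 23, 24], right=[]
  root=20; inorder splits into left=[], right=[23, 24]
  root=24; inorder splits into left=[23], right=[]
  root=23; inorder splits into left=[], right=[]
  root=1; inorder splits into left=[], right=[]
Reconstructed level-order: [9, 1, 27, 20, 24, 23]


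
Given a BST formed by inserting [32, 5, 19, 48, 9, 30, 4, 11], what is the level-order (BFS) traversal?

Tree insertion order: [32, 5, 19, 48, 9, 30, 4, 11]
Tree (level-order array): [32, 5, 48, 4, 19, None, None, None, None, 9, 30, None, 11]
BFS from the root, enqueuing left then right child of each popped node:
  queue [32] -> pop 32, enqueue [5, 48], visited so far: [32]
  queue [5, 48] -> pop 5, enqueue [4, 19], visited so far: [32, 5]
  queue [48, 4, 19] -> pop 48, enqueue [none], visited so far: [32, 5, 48]
  queue [4, 19] -> pop 4, enqueue [none], visited so far: [32, 5, 48, 4]
  queue [19] -> pop 19, enqueue [9, 30], visited so far: [32, 5, 48, 4, 19]
  queue [9, 30] -> pop 9, enqueue [11], visited so far: [32, 5, 48, 4, 19, 9]
  queue [30, 11] -> pop 30, enqueue [none], visited so far: [32, 5, 48, 4, 19, 9, 30]
  queue [11] -> pop 11, enqueue [none], visited so far: [32, 5, 48, 4, 19, 9, 30, 11]
Result: [32, 5, 48, 4, 19, 9, 30, 11]


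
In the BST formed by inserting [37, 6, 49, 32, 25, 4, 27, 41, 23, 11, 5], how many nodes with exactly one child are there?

Tree built from: [37, 6, 49, 32, 25, 4, 27, 41, 23, 11, 5]
Tree (level-order array): [37, 6, 49, 4, 32, 41, None, None, 5, 25, None, None, None, None, None, 23, 27, 11]
Rule: These are nodes with exactly 1 non-null child.
Per-node child counts:
  node 37: 2 child(ren)
  node 6: 2 child(ren)
  node 4: 1 child(ren)
  node 5: 0 child(ren)
  node 32: 1 child(ren)
  node 25: 2 child(ren)
  node 23: 1 child(ren)
  node 11: 0 child(ren)
  node 27: 0 child(ren)
  node 49: 1 child(ren)
  node 41: 0 child(ren)
Matching nodes: [4, 32, 23, 49]
Count of nodes with exactly one child: 4


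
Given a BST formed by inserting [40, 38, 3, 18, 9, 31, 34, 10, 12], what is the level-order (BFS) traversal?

Tree insertion order: [40, 38, 3, 18, 9, 31, 34, 10, 12]
Tree (level-order array): [40, 38, None, 3, None, None, 18, 9, 31, None, 10, None, 34, None, 12]
BFS from the root, enqueuing left then right child of each popped node:
  queue [40] -> pop 40, enqueue [38], visited so far: [40]
  queue [38] -> pop 38, enqueue [3], visited so far: [40, 38]
  queue [3] -> pop 3, enqueue [18], visited so far: [40, 38, 3]
  queue [18] -> pop 18, enqueue [9, 31], visited so far: [40, 38, 3, 18]
  queue [9, 31] -> pop 9, enqueue [10], visited so far: [40, 38, 3, 18, 9]
  queue [31, 10] -> pop 31, enqueue [34], visited so far: [40, 38, 3, 18, 9, 31]
  queue [10, 34] -> pop 10, enqueue [12], visited so far: [40, 38, 3, 18, 9, 31, 10]
  queue [34, 12] -> pop 34, enqueue [none], visited so far: [40, 38, 3, 18, 9, 31, 10, 34]
  queue [12] -> pop 12, enqueue [none], visited so far: [40, 38, 3, 18, 9, 31, 10, 34, 12]
Result: [40, 38, 3, 18, 9, 31, 10, 34, 12]


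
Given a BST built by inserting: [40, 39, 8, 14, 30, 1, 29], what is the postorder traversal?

Tree insertion order: [40, 39, 8, 14, 30, 1, 29]
Tree (level-order array): [40, 39, None, 8, None, 1, 14, None, None, None, 30, 29]
Postorder traversal: [1, 29, 30, 14, 8, 39, 40]


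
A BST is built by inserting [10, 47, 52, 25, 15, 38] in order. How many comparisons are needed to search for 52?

Search path for 52: 10 -> 47 -> 52
Found: True
Comparisons: 3


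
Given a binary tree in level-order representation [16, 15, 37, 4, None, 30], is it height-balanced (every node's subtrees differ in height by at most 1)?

Tree (level-order array): [16, 15, 37, 4, None, 30]
Definition: a tree is height-balanced if, at every node, |h(left) - h(right)| <= 1 (empty subtree has height -1).
Bottom-up per-node check:
  node 4: h_left=-1, h_right=-1, diff=0 [OK], height=0
  node 15: h_left=0, h_right=-1, diff=1 [OK], height=1
  node 30: h_left=-1, h_right=-1, diff=0 [OK], height=0
  node 37: h_left=0, h_right=-1, diff=1 [OK], height=1
  node 16: h_left=1, h_right=1, diff=0 [OK], height=2
All nodes satisfy the balance condition.
Result: Balanced


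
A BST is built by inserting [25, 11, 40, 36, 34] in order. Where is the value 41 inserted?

Starting tree (level order): [25, 11, 40, None, None, 36, None, 34]
Insertion path: 25 -> 40
Result: insert 41 as right child of 40
Final tree (level order): [25, 11, 40, None, None, 36, 41, 34]


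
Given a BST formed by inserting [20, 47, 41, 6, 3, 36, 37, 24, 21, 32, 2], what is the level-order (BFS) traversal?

Tree insertion order: [20, 47, 41, 6, 3, 36, 37, 24, 21, 32, 2]
Tree (level-order array): [20, 6, 47, 3, None, 41, None, 2, None, 36, None, None, None, 24, 37, 21, 32]
BFS from the root, enqueuing left then right child of each popped node:
  queue [20] -> pop 20, enqueue [6, 47], visited so far: [20]
  queue [6, 47] -> pop 6, enqueue [3], visited so far: [20, 6]
  queue [47, 3] -> pop 47, enqueue [41], visited so far: [20, 6, 47]
  queue [3, 41] -> pop 3, enqueue [2], visited so far: [20, 6, 47, 3]
  queue [41, 2] -> pop 41, enqueue [36], visited so far: [20, 6, 47, 3, 41]
  queue [2, 36] -> pop 2, enqueue [none], visited so far: [20, 6, 47, 3, 41, 2]
  queue [36] -> pop 36, enqueue [24, 37], visited so far: [20, 6, 47, 3, 41, 2, 36]
  queue [24, 37] -> pop 24, enqueue [21, 32], visited so far: [20, 6, 47, 3, 41, 2, 36, 24]
  queue [37, 21, 32] -> pop 37, enqueue [none], visited so far: [20, 6, 47, 3, 41, 2, 36, 24, 37]
  queue [21, 32] -> pop 21, enqueue [none], visited so far: [20, 6, 47, 3, 41, 2, 36, 24, 37, 21]
  queue [32] -> pop 32, enqueue [none], visited so far: [20, 6, 47, 3, 41, 2, 36, 24, 37, 21, 32]
Result: [20, 6, 47, 3, 41, 2, 36, 24, 37, 21, 32]


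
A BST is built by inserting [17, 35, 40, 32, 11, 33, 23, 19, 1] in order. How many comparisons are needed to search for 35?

Search path for 35: 17 -> 35
Found: True
Comparisons: 2


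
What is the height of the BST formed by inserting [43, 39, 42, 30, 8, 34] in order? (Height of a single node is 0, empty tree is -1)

Insertion order: [43, 39, 42, 30, 8, 34]
Tree (level-order array): [43, 39, None, 30, 42, 8, 34]
Compute height bottom-up (empty subtree = -1):
  height(8) = 1 + max(-1, -1) = 0
  height(34) = 1 + max(-1, -1) = 0
  height(30) = 1 + max(0, 0) = 1
  height(42) = 1 + max(-1, -1) = 0
  height(39) = 1 + max(1, 0) = 2
  height(43) = 1 + max(2, -1) = 3
Height = 3


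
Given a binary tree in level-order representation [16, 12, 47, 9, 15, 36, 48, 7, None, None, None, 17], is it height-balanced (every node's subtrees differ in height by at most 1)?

Tree (level-order array): [16, 12, 47, 9, 15, 36, 48, 7, None, None, None, 17]
Definition: a tree is height-balanced if, at every node, |h(left) - h(right)| <= 1 (empty subtree has height -1).
Bottom-up per-node check:
  node 7: h_left=-1, h_right=-1, diff=0 [OK], height=0
  node 9: h_left=0, h_right=-1, diff=1 [OK], height=1
  node 15: h_left=-1, h_right=-1, diff=0 [OK], height=0
  node 12: h_left=1, h_right=0, diff=1 [OK], height=2
  node 17: h_left=-1, h_right=-1, diff=0 [OK], height=0
  node 36: h_left=0, h_right=-1, diff=1 [OK], height=1
  node 48: h_left=-1, h_right=-1, diff=0 [OK], height=0
  node 47: h_left=1, h_right=0, diff=1 [OK], height=2
  node 16: h_left=2, h_right=2, diff=0 [OK], height=3
All nodes satisfy the balance condition.
Result: Balanced


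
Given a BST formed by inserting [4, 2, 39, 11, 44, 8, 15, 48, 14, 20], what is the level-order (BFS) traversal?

Tree insertion order: [4, 2, 39, 11, 44, 8, 15, 48, 14, 20]
Tree (level-order array): [4, 2, 39, None, None, 11, 44, 8, 15, None, 48, None, None, 14, 20]
BFS from the root, enqueuing left then right child of each popped node:
  queue [4] -> pop 4, enqueue [2, 39], visited so far: [4]
  queue [2, 39] -> pop 2, enqueue [none], visited so far: [4, 2]
  queue [39] -> pop 39, enqueue [11, 44], visited so far: [4, 2, 39]
  queue [11, 44] -> pop 11, enqueue [8, 15], visited so far: [4, 2, 39, 11]
  queue [44, 8, 15] -> pop 44, enqueue [48], visited so far: [4, 2, 39, 11, 44]
  queue [8, 15, 48] -> pop 8, enqueue [none], visited so far: [4, 2, 39, 11, 44, 8]
  queue [15, 48] -> pop 15, enqueue [14, 20], visited so far: [4, 2, 39, 11, 44, 8, 15]
  queue [48, 14, 20] -> pop 48, enqueue [none], visited so far: [4, 2, 39, 11, 44, 8, 15, 48]
  queue [14, 20] -> pop 14, enqueue [none], visited so far: [4, 2, 39, 11, 44, 8, 15, 48, 14]
  queue [20] -> pop 20, enqueue [none], visited so far: [4, 2, 39, 11, 44, 8, 15, 48, 14, 20]
Result: [4, 2, 39, 11, 44, 8, 15, 48, 14, 20]


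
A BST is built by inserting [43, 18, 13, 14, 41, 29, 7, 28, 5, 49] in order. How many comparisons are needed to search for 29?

Search path for 29: 43 -> 18 -> 41 -> 29
Found: True
Comparisons: 4


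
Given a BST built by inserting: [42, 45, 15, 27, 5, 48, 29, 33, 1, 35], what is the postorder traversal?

Tree insertion order: [42, 45, 15, 27, 5, 48, 29, 33, 1, 35]
Tree (level-order array): [42, 15, 45, 5, 27, None, 48, 1, None, None, 29, None, None, None, None, None, 33, None, 35]
Postorder traversal: [1, 5, 35, 33, 29, 27, 15, 48, 45, 42]


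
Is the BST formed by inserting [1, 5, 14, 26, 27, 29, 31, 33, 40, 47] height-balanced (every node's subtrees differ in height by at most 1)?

Tree (level-order array): [1, None, 5, None, 14, None, 26, None, 27, None, 29, None, 31, None, 33, None, 40, None, 47]
Definition: a tree is height-balanced if, at every node, |h(left) - h(right)| <= 1 (empty subtree has height -1).
Bottom-up per-node check:
  node 47: h_left=-1, h_right=-1, diff=0 [OK], height=0
  node 40: h_left=-1, h_right=0, diff=1 [OK], height=1
  node 33: h_left=-1, h_right=1, diff=2 [FAIL (|-1-1|=2 > 1)], height=2
  node 31: h_left=-1, h_right=2, diff=3 [FAIL (|-1-2|=3 > 1)], height=3
  node 29: h_left=-1, h_right=3, diff=4 [FAIL (|-1-3|=4 > 1)], height=4
  node 27: h_left=-1, h_right=4, diff=5 [FAIL (|-1-4|=5 > 1)], height=5
  node 26: h_left=-1, h_right=5, diff=6 [FAIL (|-1-5|=6 > 1)], height=6
  node 14: h_left=-1, h_right=6, diff=7 [FAIL (|-1-6|=7 > 1)], height=7
  node 5: h_left=-1, h_right=7, diff=8 [FAIL (|-1-7|=8 > 1)], height=8
  node 1: h_left=-1, h_right=8, diff=9 [FAIL (|-1-8|=9 > 1)], height=9
Node 33 violates the condition: |-1 - 1| = 2 > 1.
Result: Not balanced


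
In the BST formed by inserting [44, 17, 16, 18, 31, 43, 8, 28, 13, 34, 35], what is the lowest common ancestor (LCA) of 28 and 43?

Tree insertion order: [44, 17, 16, 18, 31, 43, 8, 28, 13, 34, 35]
Tree (level-order array): [44, 17, None, 16, 18, 8, None, None, 31, None, 13, 28, 43, None, None, None, None, 34, None, None, 35]
In a BST, the LCA of p=28, q=43 is the first node v on the
root-to-leaf path with p <= v <= q (go left if both < v, right if both > v).
Walk from root:
  at 44: both 28 and 43 < 44, go left
  at 17: both 28 and 43 > 17, go right
  at 18: both 28 and 43 > 18, go right
  at 31: 28 <= 31 <= 43, this is the LCA
LCA = 31


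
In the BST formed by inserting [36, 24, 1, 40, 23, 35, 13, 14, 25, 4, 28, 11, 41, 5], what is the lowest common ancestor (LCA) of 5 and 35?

Tree insertion order: [36, 24, 1, 40, 23, 35, 13, 14, 25, 4, 28, 11, 41, 5]
Tree (level-order array): [36, 24, 40, 1, 35, None, 41, None, 23, 25, None, None, None, 13, None, None, 28, 4, 14, None, None, None, 11, None, None, 5]
In a BST, the LCA of p=5, q=35 is the first node v on the
root-to-leaf path with p <= v <= q (go left if both < v, right if both > v).
Walk from root:
  at 36: both 5 and 35 < 36, go left
  at 24: 5 <= 24 <= 35, this is the LCA
LCA = 24


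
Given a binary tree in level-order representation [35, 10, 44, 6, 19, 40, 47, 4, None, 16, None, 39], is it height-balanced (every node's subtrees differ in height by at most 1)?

Tree (level-order array): [35, 10, 44, 6, 19, 40, 47, 4, None, 16, None, 39]
Definition: a tree is height-balanced if, at every node, |h(left) - h(right)| <= 1 (empty subtree has height -1).
Bottom-up per-node check:
  node 4: h_left=-1, h_right=-1, diff=0 [OK], height=0
  node 6: h_left=0, h_right=-1, diff=1 [OK], height=1
  node 16: h_left=-1, h_right=-1, diff=0 [OK], height=0
  node 19: h_left=0, h_right=-1, diff=1 [OK], height=1
  node 10: h_left=1, h_right=1, diff=0 [OK], height=2
  node 39: h_left=-1, h_right=-1, diff=0 [OK], height=0
  node 40: h_left=0, h_right=-1, diff=1 [OK], height=1
  node 47: h_left=-1, h_right=-1, diff=0 [OK], height=0
  node 44: h_left=1, h_right=0, diff=1 [OK], height=2
  node 35: h_left=2, h_right=2, diff=0 [OK], height=3
All nodes satisfy the balance condition.
Result: Balanced


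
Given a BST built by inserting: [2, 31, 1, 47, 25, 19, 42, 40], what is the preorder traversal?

Tree insertion order: [2, 31, 1, 47, 25, 19, 42, 40]
Tree (level-order array): [2, 1, 31, None, None, 25, 47, 19, None, 42, None, None, None, 40]
Preorder traversal: [2, 1, 31, 25, 19, 47, 42, 40]


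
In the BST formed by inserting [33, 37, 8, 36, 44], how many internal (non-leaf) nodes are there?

Tree built from: [33, 37, 8, 36, 44]
Tree (level-order array): [33, 8, 37, None, None, 36, 44]
Rule: An internal node has at least one child.
Per-node child counts:
  node 33: 2 child(ren)
  node 8: 0 child(ren)
  node 37: 2 child(ren)
  node 36: 0 child(ren)
  node 44: 0 child(ren)
Matching nodes: [33, 37]
Count of internal (non-leaf) nodes: 2


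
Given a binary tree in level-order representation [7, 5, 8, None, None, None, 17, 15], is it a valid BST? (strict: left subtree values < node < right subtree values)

Level-order array: [7, 5, 8, None, None, None, 17, 15]
Validate using subtree bounds (lo, hi): at each node, require lo < value < hi,
then recurse left with hi=value and right with lo=value.
Preorder trace (stopping at first violation):
  at node 7 with bounds (-inf, +inf): OK
  at node 5 with bounds (-inf, 7): OK
  at node 8 with bounds (7, +inf): OK
  at node 17 with bounds (8, +inf): OK
  at node 15 with bounds (8, 17): OK
No violation found at any node.
Result: Valid BST


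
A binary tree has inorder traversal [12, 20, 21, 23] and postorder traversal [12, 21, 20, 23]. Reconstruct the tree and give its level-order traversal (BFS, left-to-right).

Inorder:   [12, 20, 21, 23]
Postorder: [12, 21, 20, 23]
Algorithm: postorder visits root last, so walk postorder right-to-left;
each value is the root of the current inorder slice — split it at that
value, recurse on the right subtree first, then the left.
Recursive splits:
  root=23; inorder splits into left=[12, 20, 21], right=[]
  root=20; inorder splits into left=[12], right=[21]
  root=21; inorder splits into left=[], right=[]
  root=12; inorder splits into left=[], right=[]
Reconstructed level-order: [23, 20, 12, 21]


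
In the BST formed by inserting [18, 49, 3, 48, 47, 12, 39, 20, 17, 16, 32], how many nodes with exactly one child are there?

Tree built from: [18, 49, 3, 48, 47, 12, 39, 20, 17, 16, 32]
Tree (level-order array): [18, 3, 49, None, 12, 48, None, None, 17, 47, None, 16, None, 39, None, None, None, 20, None, None, 32]
Rule: These are nodes with exactly 1 non-null child.
Per-node child counts:
  node 18: 2 child(ren)
  node 3: 1 child(ren)
  node 12: 1 child(ren)
  node 17: 1 child(ren)
  node 16: 0 child(ren)
  node 49: 1 child(ren)
  node 48: 1 child(ren)
  node 47: 1 child(ren)
  node 39: 1 child(ren)
  node 20: 1 child(ren)
  node 32: 0 child(ren)
Matching nodes: [3, 12, 17, 49, 48, 47, 39, 20]
Count of nodes with exactly one child: 8
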